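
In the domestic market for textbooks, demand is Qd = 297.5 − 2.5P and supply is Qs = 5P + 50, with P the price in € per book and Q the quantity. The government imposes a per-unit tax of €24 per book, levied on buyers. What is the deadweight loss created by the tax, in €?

Before the tax: set 297.5 − 2.5P = 5P + 50 → P* = €33, Q* = 215.
With the tax collected from buyers, demand (in seller-price terms) shifts: Qd = 297.5 − 2.5(P + 24).
New equilibrium: buyers pay €49, suppliers receive €25, Q = 175. (Wedge: Pb − Ps = 24.)
Quantity falls by |ΔQ| = |215 − 175| = 40.
DWL = ½ · t · |ΔQ| = ½ · 24 · 40 = €480.

Deadweight loss = €480.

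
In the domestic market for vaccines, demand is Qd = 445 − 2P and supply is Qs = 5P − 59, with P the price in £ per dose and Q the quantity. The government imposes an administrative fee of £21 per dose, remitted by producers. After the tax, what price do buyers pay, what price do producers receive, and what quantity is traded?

Buyers pay £87; producers receive £66; quantity = 271.

Before the tax: set 445 − 2P = 5P − 59 → P* = £72, Q* = 301.
With the tax collected from producers, supply shifts: Qs = 5(P − 21) − 59.
New equilibrium: buyers pay £87, producers receive £66, Q = 271. (Wedge: Pb − Ps = 21.)
The less price-elastic side of the market bears the larger share of a per-unit tax.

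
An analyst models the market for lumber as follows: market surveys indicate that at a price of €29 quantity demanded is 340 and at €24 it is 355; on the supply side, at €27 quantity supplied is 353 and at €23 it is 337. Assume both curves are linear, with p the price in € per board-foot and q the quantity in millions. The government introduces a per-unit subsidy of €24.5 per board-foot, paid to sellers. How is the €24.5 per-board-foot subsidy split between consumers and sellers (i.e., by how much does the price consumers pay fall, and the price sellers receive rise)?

Consumers gain €14 per board-foot; sellers gain €10.5 per board-foot.

Demand slope: (355 − 340)/(24 − 29) = -3, so qd = 427 − 3p.
Supply slope: (337 − 353)/(23 − 27) = 4, so qs = 4p + 245.
Before the subsidy: set 427 − 3p = 4p + 245 → p* = €26, q* = 349.
With a per-unit subsidy paid to sellers, each receives p + 24.5 per unit sold, so supply becomes qs = 4(p + 24.5) + 245.
Solving gives q = 391 with consumers paying €12 and sellers receiving €36.5 (the €24.5 wedge).
Gain to consumers: €14; to sellers: €10.5. (They sum to €24.5.)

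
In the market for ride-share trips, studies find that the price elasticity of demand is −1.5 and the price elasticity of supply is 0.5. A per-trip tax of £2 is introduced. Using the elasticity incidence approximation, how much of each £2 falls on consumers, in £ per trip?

Incidence ratio: consumers' share ≈ εs / (εs + |εd|) = 0.5 / (0.5 + 1.5) = 0.25.
So consumers bear ≈ 0.25 × £2 = £0.5; producers bear £1.5.

Consumers bear ≈ £0.5 per trip.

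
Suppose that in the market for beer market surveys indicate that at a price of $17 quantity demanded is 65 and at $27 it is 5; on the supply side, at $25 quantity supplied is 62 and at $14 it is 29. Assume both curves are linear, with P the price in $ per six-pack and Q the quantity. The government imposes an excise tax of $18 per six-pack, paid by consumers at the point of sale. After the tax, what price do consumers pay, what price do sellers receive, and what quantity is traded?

Demand slope: (5 − 65)/(27 − 17) = -6, so Qd = 167 − 6P.
Supply slope: (29 − 62)/(14 − 25) = 3, so Qs = 3P − 13.
Without the tax, 167 − 6P = 3P − 13 gives 9P = 180, so P* = $20 and Q* = 47.
With the tax collected from consumers, demand (in seller-price terms) shifts: Qd = 167 − 6(P + 18).
Solving gives Q = 11 with consumers paying $26 and sellers receiving $8 (the $18 wedge).

Consumers pay $26; sellers receive $8; quantity = 11.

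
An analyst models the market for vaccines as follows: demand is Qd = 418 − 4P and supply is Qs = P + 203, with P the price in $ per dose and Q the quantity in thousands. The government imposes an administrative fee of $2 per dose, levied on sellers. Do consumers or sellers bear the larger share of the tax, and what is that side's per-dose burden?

Without the tax, 418 − 4P = P + 203 gives 5P = 215, so P* = $43 and Q* = 246.
With the tax collected from sellers, supply shifts: Qs = (P − 2) + 203.
Solving gives Q = 244.4 with consumers paying $43.4 and sellers receiving $41.4 (the $2 wedge).
Per-dose burden: consumers $0.4, sellers $1.6.
Sellers take the larger share because supply is less price-elastic here (demand slope 4 vs supply slope 1).

Sellers bear the larger share: $1.6 per dose.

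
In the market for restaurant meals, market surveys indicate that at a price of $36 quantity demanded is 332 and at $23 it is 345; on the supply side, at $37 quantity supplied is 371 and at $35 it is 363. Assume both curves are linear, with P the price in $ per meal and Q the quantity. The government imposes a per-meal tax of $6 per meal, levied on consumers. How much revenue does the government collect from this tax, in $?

Demand slope: (345 − 332)/(23 − 36) = -1, so Qd = 368 − P.
Supply slope: (363 − 371)/(35 − 37) = 4, so Qs = 4P + 223.
Without the tax, 368 − P = 4P + 223 gives 5P = 145, so P* = $29 and Q* = 339.
With the tax collected from consumers, demand (in seller-price terms) shifts: Qd = 368 − (P + 6).
New equilibrium: consumers pay $33.8, producers receive $27.8, Q = 334.2. (Wedge: Pb − Ps = 6.)
Revenue = t · Q = 6 · 334.2 = $2005.2.

Tax revenue = $2005.2.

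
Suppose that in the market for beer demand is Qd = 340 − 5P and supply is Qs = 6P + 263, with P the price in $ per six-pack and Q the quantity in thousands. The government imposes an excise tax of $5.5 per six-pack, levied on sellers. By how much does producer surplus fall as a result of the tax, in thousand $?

Producer surplus falls by $743.75 thousand.

Before the tax: set 340 − 5P = 6P + 263 → P* = $7, Q* = 305.
With the tax collected from sellers, supply shifts: Qs = 6(P − 5.5) + 263.
New equilibrium: buyers pay $10, sellers receive $4.5, Q = 290. (Wedge: Pb − Ps = 5.5.)
ΔPS is the trapezoid between Q = 290 and Q = 305 of height $2.5: ½ · (305 + 290) · 2.5 = $743.75.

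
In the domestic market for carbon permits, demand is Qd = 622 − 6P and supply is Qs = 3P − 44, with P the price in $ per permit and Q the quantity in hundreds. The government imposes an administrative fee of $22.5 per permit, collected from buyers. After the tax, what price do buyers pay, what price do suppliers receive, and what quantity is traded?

Buyers pay $81.5; suppliers receive $59; quantity = 133.

Before the tax: set 622 − 6P = 3P − 44 → P* = $74, Q* = 178.
With the tax collected from buyers, demand (in seller-price terms) shifts: Qd = 622 − 6(P + 22.5).
Solving gives Q = 133 with buyers paying $81.5 and suppliers receiving $59 (the $22.5 wedge).
The less price-elastic side of the market bears the larger share of a per-unit tax.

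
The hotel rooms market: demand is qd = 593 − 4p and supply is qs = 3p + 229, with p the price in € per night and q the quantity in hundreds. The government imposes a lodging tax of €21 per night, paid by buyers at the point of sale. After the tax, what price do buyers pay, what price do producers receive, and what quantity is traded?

Buyers pay €61; producers receive €40; quantity = 349.

Before the tax: set 593 − 4p = 3p + 229 → p* = €52, q* = 385.
With the tax collected from buyers, demand (in seller-price terms) shifts: qd = 593 − 4(p + 21).
New equilibrium: buyers pay €61, producers receive €40, q = 349. (Wedge: pb − ps = 21.)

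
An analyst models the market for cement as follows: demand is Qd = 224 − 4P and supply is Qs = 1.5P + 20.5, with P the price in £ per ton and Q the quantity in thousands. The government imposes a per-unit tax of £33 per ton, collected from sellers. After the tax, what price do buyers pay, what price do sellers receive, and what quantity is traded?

Buyers pay £46; sellers receive £13; quantity = 40.

Before the tax: set 224 − 4P = 1.5P + 20.5 → P* = £37, Q* = 76.
With the tax collected from sellers, supply shifts: Qs = 1.5(P − 33) + 20.5.
Solving gives Q = 40 with buyers paying £46 and sellers receiving £13 (the £33 wedge).
The less price-elastic side of the market bears the larger share of a per-unit tax.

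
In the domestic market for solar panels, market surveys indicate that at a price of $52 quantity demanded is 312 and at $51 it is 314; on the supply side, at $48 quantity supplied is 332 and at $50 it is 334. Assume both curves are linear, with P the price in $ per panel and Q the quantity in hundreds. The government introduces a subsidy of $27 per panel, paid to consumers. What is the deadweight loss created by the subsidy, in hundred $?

Deadweight loss = $243 hundred.

Demand slope: (314 − 312)/(51 − 52) = -2, so Qd = 416 − 2P.
Supply slope: (334 − 332)/(50 − 48) = 1, so Qs = P + 284.
Without the subsidy, 416 − 2P = P + 284 gives 3P = 132, so P* = $44 and Q* = 328.
With a per-unit subsidy paid to consumers, each effectively pays P − 27, so demand becomes Qd = 416 − 2(P − 27).
New equilibrium: consumers pay $35, producers receive $62, Q = 346. (Wedge: Pb − Ps = −27.)
Quantity rises by |ΔQ| = |328 − 346| = 18.
DWL = ½ · t · |ΔQ| = ½ · 27 · 18 = $243.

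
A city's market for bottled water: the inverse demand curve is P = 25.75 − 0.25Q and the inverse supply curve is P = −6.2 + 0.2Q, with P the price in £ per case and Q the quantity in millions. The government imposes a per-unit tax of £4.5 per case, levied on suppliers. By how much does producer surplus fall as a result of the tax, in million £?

Inverting to Q(P) form: Qd = 103 − 4P; Qs = 5P + 31.
Before the tax: set 103 − 4P = 5P + 31 → P* = £8, Q* = 71.
With the tax collected from suppliers, supply shifts: Qs = 5(P − 4.5) + 31.
New equilibrium: consumers pay £10.5, suppliers receive £6, Q = 61. (Wedge: Pb − Ps = 4.5.)
ΔPS is the trapezoid between Q = 61 and Q = 71 of height £2: ½ · (71 + 61) · 2 = £132.

Producer surplus falls by £132 million.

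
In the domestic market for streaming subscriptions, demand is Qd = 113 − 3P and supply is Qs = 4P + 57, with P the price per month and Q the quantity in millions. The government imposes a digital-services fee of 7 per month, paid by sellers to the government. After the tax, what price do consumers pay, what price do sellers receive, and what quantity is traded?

Consumers pay 12; sellers receive 5; quantity = 77.

Without the tax, 113 − 3P = 4P + 57 gives 7P = 56, so P* = 8 and Q* = 89.
With the tax collected from sellers, supply shifts: Qs = 4(P − 7) + 57.
New equilibrium: consumers pay 12, sellers receive 5, Q = 77. (Wedge: Pb − Ps = 7.)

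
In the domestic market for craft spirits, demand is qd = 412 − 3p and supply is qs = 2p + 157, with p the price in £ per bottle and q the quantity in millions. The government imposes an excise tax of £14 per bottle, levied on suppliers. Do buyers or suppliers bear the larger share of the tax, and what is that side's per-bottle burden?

Suppliers bear the larger share: £8.4 per bottle.

Without the tax, 412 − 3p = 2p + 157 gives 5p = 255, so p* = £51 and q* = 259.
With the tax collected from suppliers, supply shifts: qs = 2(p − 14) + 157.
New equilibrium: buyers pay £56.6, suppliers receive £42.6, q = 242.2. (Wedge: pb − ps = 14.)
Per-bottle burden: buyers £5.6, suppliers £8.4.
Suppliers take the larger share because supply is less price-elastic here (demand slope 3 vs supply slope 2).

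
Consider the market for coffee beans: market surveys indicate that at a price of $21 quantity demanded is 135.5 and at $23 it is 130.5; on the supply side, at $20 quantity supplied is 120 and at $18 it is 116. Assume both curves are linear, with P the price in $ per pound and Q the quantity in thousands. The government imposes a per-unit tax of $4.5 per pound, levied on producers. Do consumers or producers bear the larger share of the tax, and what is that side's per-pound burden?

Producers bear the larger share: $2.5 per pound.

Demand slope: (130.5 − 135.5)/(23 − 21) = -2.5, so Qd = 188 − 2.5P.
Supply slope: (116 − 120)/(18 − 20) = 2, so Qs = 2P + 80.
Without the tax, 188 − 2.5P = 2P + 80 gives 4.5P = 108, so P* = $24 and Q* = 128.
With the tax collected from producers, supply shifts: Qs = 2(P − 4.5) + 80.
Solving gives Q = 123 with consumers paying $26 and producers receiving $21.5 (the $4.5 wedge).
Per-pound burden: consumers $2, producers $2.5.
Producers take the larger share because supply is less price-elastic here (demand slope 2.5 vs supply slope 2).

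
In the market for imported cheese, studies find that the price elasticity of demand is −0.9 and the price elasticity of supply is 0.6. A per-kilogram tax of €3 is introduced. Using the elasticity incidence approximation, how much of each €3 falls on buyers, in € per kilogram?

Incidence ratio: buyers' share ≈ εs / (εs + |εd|) = 0.6 / (0.6 + 0.9) = 0.4.
So buyers bear ≈ 0.4 × €3 = €1.2; producers bear €1.8.

Buyers bear ≈ €1.2 per kilogram.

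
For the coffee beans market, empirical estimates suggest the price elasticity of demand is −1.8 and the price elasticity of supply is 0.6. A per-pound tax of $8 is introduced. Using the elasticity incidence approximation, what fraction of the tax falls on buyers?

Incidence ratio: buyers' share ≈ εs / (εs + |εd|) = 0.6 / (0.6 + 1.8) = 0.25.
Supply is the less elastic side, so buyers bear the smaller share.

Buyers' share ≈ 0.25.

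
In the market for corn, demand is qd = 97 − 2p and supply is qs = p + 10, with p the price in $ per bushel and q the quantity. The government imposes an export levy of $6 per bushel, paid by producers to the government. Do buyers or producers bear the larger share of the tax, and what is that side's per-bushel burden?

Producers bear the larger share: $4 per bushel.

Without the tax, 97 − 2p = p + 10 gives 3p = 87, so p* = $29 and q* = 39.
With the tax collected from producers, supply shifts: qs = (p − 6) + 10.
Solving gives q = 35 with buyers paying $31 and producers receiving $25 (the $6 wedge).
Per-bushel burden: buyers $2, producers $4.
Producers take the larger share because supply is less price-elastic here (demand slope 2 vs supply slope 1).
The less price-elastic side of the market bears the larger share of a per-unit tax.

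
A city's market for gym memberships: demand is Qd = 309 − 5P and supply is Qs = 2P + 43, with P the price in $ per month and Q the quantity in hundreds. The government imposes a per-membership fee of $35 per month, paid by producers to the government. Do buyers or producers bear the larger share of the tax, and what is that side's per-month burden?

Before the tax: set 309 − 5P = 2P + 43 → P* = $38, Q* = 119.
With the tax collected from producers, supply shifts: Qs = 2(P − 35) + 43.
New equilibrium: buyers pay $48, producers receive $13, Q = 69. (Wedge: Pb − Ps = 35.)
Per-month burden: buyers $10, producers $25.
Producers take the larger share because supply is less price-elastic here (demand slope 5 vs supply slope 2).
The less price-elastic side of the market bears the larger share of a per-unit tax.

Producers bear the larger share: $25 per month.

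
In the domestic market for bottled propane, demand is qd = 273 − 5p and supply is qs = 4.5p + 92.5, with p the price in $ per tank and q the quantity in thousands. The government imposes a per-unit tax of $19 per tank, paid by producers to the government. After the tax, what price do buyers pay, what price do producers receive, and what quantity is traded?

Buyers pay $28; producers receive $9; quantity = 133.

Before the tax: set 273 − 5p = 4.5p + 92.5 → p* = $19, q* = 178.
With the tax collected from producers, supply shifts: qs = 4.5(p − 19) + 92.5.
Solving gives q = 133 with buyers paying $28 and producers receiving $9 (the $19 wedge).
The less price-elastic side of the market bears the larger share of a per-unit tax.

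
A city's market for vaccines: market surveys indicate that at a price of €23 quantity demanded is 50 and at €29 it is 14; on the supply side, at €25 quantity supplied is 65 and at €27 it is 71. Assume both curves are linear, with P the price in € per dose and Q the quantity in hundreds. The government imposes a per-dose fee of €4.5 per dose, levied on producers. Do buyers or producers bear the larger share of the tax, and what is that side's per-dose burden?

Producers bear the larger share: €3 per dose.

Demand slope: (14 − 50)/(29 − 23) = -6, so Qd = 188 − 6P.
Supply slope: (71 − 65)/(27 − 25) = 3, so Qs = 3P − 10.
Before the tax: set 188 − 6P = 3P − 10 → P* = €22, Q* = 56.
With the tax collected from producers, supply shifts: Qs = 3(P − 4.5) − 10.
Solving gives Q = 47 with buyers paying €23.5 and producers receiving €19 (the €4.5 wedge).
Per-dose burden: buyers €1.5, producers €3.
Producers take the larger share because supply is less price-elastic here (demand slope 6 vs supply slope 3).
The less price-elastic side of the market bears the larger share of a per-unit tax.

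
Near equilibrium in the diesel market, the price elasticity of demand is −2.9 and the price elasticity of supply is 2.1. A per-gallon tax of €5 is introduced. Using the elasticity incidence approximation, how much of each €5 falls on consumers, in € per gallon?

Incidence ratio: consumers' share ≈ εs / (εs + |εd|) = 2.1 / (2.1 + 2.9) = 0.42.
So consumers bear ≈ 0.42 × €5 = €2.1; producers bear €2.9.

Consumers bear ≈ €2.1 per gallon.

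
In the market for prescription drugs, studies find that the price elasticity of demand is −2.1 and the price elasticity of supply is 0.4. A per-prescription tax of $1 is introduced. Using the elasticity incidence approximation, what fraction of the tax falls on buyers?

Buyers' share ≈ 0.16.

Incidence ratio: buyers' share ≈ εs / (εs + |εd|) = 0.4 / (0.4 + 2.1) = 0.16.
Supply is the less elastic side, so buyers bear the smaller share.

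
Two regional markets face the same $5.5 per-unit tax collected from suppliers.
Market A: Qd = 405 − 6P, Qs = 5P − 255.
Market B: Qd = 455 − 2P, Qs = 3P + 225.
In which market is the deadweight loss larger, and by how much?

Market A, by $23.1.

Market A: pre-tax P* = $60, Q* = 45; post-tax Q = 30; deadweight loss = $41.25.
Market B: pre-tax P* = $46, Q* = 363; post-tax Q = 356.4; deadweight loss = $18.15.
Difference: $41.25 vs $18.15 → market A is larger by $23.1.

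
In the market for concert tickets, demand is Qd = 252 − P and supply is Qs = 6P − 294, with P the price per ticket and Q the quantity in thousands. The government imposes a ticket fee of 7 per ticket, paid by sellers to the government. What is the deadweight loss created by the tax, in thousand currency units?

Without the tax, 252 − P = 6P − 294 gives 7P = 546, so P* = 78 and Q* = 174.
With the tax collected from sellers, supply shifts: Qs = 6(P − 7) − 294.
Solving gives Q = 168 with consumers paying 84 and sellers receiving 77 (the 7 wedge).
Quantity falls by |ΔQ| = |174 − 168| = 6.
DWL = ½ · t · |ΔQ| = ½ · 7 · 6 = 21.

Deadweight loss = 21 thousand.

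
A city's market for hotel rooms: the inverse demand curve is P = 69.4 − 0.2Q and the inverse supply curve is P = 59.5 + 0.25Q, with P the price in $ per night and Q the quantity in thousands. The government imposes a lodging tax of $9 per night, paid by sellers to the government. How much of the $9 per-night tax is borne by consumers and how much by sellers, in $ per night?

Consumers bear $4 per night; sellers bear $5 per night.

Rewrite in direct form: Qd = 347 − 5P and Qs = 4P − 238.
Before the tax: set 347 − 5P = 4P − 238 → P* = $65, Q* = 22.
With the tax collected from sellers, supply shifts: Qs = 4(P − 9) − 238.
New equilibrium: consumers pay $69, sellers receive $60, Q = 2. (Wedge: Pb − Ps = 9.)
Burden on consumers: $4; on sellers: $5. (They sum to $9.)
The less price-elastic side of the market bears the larger share of a per-unit tax.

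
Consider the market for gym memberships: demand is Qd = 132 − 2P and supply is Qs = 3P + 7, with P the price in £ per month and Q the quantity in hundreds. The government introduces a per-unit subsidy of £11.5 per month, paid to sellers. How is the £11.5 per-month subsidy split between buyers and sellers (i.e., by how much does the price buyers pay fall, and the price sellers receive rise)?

Without the subsidy, 132 − 2P = 3P + 7 gives 5P = 125, so P* = £25 and Q* = 82.
With a per-unit subsidy paid to sellers, each receives P + 11.5 per unit sold, so supply becomes Qs = 3(P + 11.5) + 7.
Solving gives Q = 95.8 with buyers paying £18.1 and sellers receiving £29.6 (the £11.5 wedge).
Gain to buyers: £6.9; to sellers: £4.6. (They sum to £11.5.)

Buyers gain £6.9 per month; sellers gain £4.6 per month.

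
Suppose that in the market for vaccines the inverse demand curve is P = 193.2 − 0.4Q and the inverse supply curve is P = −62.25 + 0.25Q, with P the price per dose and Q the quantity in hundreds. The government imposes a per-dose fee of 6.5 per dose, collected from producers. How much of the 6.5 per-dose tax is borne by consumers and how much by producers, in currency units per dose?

Rewrite in direct form: Qd = 483 − 2.5P and Qs = 4P + 249.
Without the tax, 483 − 2.5P = 4P + 249 gives 6.5P = 234, so P* = 36 and Q* = 393.
With the tax collected from producers, supply shifts: Qs = 4(P − 6.5) + 249.
Solving gives Q = 383 with consumers paying 40 and producers receiving 33.5 (the 6.5 wedge).
Burden on consumers: 4; on producers: 2.5. (They sum to 6.5.)
The less price-elastic side of the market bears the larger share of a per-unit tax.

Consumers bear 4 per dose; producers bear 2.5 per dose.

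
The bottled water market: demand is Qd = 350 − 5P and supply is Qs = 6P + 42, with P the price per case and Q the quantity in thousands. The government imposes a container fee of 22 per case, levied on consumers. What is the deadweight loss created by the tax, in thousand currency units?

Without the tax, 350 − 5P = 6P + 42 gives 11P = 308, so P* = 28 and Q* = 210.
With the tax collected from consumers, demand (in seller-price terms) shifts: Qd = 350 − 5(P + 22).
Solving gives Q = 150 with consumers paying 40 and sellers receiving 18 (the 22 wedge).
Quantity falls by |ΔQ| = |210 − 150| = 60.
DWL = ½ · t · |ΔQ| = ½ · 22 · 60 = 660.

Deadweight loss = 660 thousand.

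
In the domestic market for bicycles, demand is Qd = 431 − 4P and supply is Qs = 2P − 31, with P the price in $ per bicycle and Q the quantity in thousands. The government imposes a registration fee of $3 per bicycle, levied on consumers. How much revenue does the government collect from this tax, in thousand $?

Before the tax: set 431 − 4P = 2P − 31 → P* = $77, Q* = 123.
With the tax collected from consumers, demand (in seller-price terms) shifts: Qd = 431 − 4(P + 3).
New equilibrium: consumers pay $78, sellers receive $75, Q = 119. (Wedge: Pb − Ps = 3.)
Revenue = t · Q = 3 · 119 = $357.

Tax revenue = $357 thousand.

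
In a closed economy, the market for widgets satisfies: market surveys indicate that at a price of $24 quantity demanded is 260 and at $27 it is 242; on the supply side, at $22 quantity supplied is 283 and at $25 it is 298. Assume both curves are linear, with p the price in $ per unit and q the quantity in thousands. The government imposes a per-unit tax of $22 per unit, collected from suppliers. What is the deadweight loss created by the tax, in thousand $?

Demand slope: (242 − 260)/(27 − 24) = -6, so qd = 404 − 6p.
Supply slope: (298 − 283)/(25 − 22) = 5, so qs = 5p + 173.
Before the tax: set 404 − 6p = 5p + 173 → p* = $21, q* = 278.
With the tax collected from suppliers, supply shifts: qs = 5(p − 22) + 173.
New equilibrium: consumers pay $31, suppliers receive $9, q = 218. (Wedge: pb − ps = 22.)
Quantity falls by |ΔQ| = |278 − 218| = 60.
DWL = ½ · t · |ΔQ| = ½ · 22 · 60 = $660.

Deadweight loss = $660 thousand.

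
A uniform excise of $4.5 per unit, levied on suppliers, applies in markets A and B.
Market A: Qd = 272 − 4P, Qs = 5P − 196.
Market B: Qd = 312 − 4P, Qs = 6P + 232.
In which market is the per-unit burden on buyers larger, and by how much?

Market A: pre-tax P* = $52, Q* = 64; post-tax Q = 54; per-unit burden on buyers = $2.5.
Market B: pre-tax P* = $8, Q* = 280; post-tax Q = 269.2; per-unit burden on buyers = $2.7.
Difference: $2.5 vs $2.7 → market B is larger by $0.2.

Market B, by $0.2.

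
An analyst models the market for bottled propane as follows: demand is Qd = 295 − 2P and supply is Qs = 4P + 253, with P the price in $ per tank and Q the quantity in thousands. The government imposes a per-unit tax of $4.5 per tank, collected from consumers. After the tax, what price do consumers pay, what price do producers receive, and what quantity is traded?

Before the tax: set 295 − 2P = 4P + 253 → P* = $7, Q* = 281.
With the tax collected from consumers, demand (in seller-price terms) shifts: Qd = 295 − 2(P + 4.5).
New equilibrium: consumers pay $10, producers receive $5.5, Q = 275. (Wedge: Pb − Ps = 4.5.)

Consumers pay $10; producers receive $5.5; quantity = 275.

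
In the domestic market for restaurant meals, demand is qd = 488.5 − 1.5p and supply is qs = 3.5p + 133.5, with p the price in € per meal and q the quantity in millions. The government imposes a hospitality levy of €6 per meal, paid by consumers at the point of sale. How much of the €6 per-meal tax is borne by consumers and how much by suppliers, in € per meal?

Before the tax: set 488.5 − 1.5p = 3.5p + 133.5 → p* = €71, q* = 382.
With the tax collected from consumers, demand (in seller-price terms) shifts: qd = 488.5 − 1.5(p + 6).
New equilibrium: consumers pay €75.2, suppliers receive €69.2, q = 375.7. (Wedge: pb − ps = 6.)
Burden on consumers: €4.2; on suppliers: €1.8. (They sum to €6.)

Consumers bear €4.2 per meal; suppliers bear €1.8 per meal.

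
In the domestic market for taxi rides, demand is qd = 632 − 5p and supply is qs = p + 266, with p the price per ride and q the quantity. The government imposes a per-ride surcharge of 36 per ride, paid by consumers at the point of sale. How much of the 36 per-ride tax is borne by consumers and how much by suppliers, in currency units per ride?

Before the tax: set 632 − 5p = p + 266 → p* = 61, q* = 327.
With the tax collected from consumers, demand (in seller-price terms) shifts: qd = 632 − 5(p + 36).
Solving gives q = 297 with consumers paying 67 and suppliers receiving 31 (the 36 wedge).
Burden on consumers: 6; on suppliers: 30. (They sum to 36.)

Consumers bear 6 per ride; suppliers bear 30 per ride.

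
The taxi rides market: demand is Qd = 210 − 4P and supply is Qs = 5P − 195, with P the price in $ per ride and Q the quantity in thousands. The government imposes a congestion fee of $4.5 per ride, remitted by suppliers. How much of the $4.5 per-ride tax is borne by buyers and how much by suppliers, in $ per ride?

Buyers bear $2.5 per ride; suppliers bear $2 per ride.

Without the tax, 210 − 4P = 5P − 195 gives 9P = 405, so P* = $45 and Q* = 30.
With the tax collected from suppliers, supply shifts: Qs = 5(P − 4.5) − 195.
New equilibrium: buyers pay $47.5, suppliers receive $43, Q = 20. (Wedge: Pb − Ps = 4.5.)
Burden on buyers: $2.5; on suppliers: $2. (They sum to $4.5.)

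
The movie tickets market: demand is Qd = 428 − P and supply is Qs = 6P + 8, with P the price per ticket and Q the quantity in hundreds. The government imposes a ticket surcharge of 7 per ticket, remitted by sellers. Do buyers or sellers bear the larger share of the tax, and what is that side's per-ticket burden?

Without the tax, 428 − P = 6P + 8 gives 7P = 420, so P* = 60 and Q* = 368.
With the tax collected from sellers, supply shifts: Qs = 6(P − 7) + 8.
New equilibrium: buyers pay 66, sellers receive 59, Q = 362. (Wedge: Pb − Ps = 7.)
Per-ticket burden: buyers 6, sellers 1.
Buyers take the larger share because demand is less price-elastic here (demand slope 1 vs supply slope 6).
The less price-elastic side of the market bears the larger share of a per-unit tax.

Buyers bear the larger share: 6 per ticket.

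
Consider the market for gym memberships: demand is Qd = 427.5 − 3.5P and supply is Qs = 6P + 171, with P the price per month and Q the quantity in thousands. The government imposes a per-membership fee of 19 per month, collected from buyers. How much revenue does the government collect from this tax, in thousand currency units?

Tax revenue = 5529 thousand.

Without the tax, 427.5 − 3.5P = 6P + 171 gives 9.5P = 256.5, so P* = 27 and Q* = 333.
With the tax collected from buyers, demand (in seller-price terms) shifts: Qd = 427.5 − 3.5(P + 19).
Solving gives Q = 291 with buyers paying 39 and producers receiving 20 (the 19 wedge).
Revenue = t · Q = 19 · 291 = 5529.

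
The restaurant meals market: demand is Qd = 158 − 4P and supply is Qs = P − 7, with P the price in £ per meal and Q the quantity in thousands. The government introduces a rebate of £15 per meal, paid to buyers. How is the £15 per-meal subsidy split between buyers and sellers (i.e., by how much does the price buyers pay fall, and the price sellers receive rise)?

Without the subsidy, 158 − 4P = P − 7 gives 5P = 165, so P* = £33 and Q* = 26.
With a per-unit subsidy paid to buyers, each effectively pays P − 15, so demand becomes Qd = 158 − 4(P − 15).
New equilibrium: buyers pay £30, sellers receive £45, Q = 38. (Wedge: Pb − Ps = −15.)
Gain to buyers: £3; to sellers: £12. (They sum to £15.)

Buyers gain £3 per meal; sellers gain £12 per meal.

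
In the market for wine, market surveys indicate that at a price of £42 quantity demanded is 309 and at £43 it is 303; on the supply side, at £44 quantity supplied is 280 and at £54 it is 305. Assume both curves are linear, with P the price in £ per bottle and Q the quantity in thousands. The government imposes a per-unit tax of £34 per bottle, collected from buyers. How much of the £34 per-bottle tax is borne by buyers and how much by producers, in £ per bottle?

Demand slope: (303 − 309)/(43 − 42) = -6, so Qd = 561 − 6P.
Supply slope: (305 − 280)/(54 − 44) = 2.5, so Qs = 2.5P + 170.
Before the tax: set 561 − 6P = 2.5P + 170 → P* = £46, Q* = 285.
With the tax collected from buyers, demand (in seller-price terms) shifts: Qd = 561 − 6(P + 34).
Solving gives Q = 225 with buyers paying £56 and producers receiving £22 (the £34 wedge).
Burden on buyers: £10; on producers: £24. (They sum to £34.)
The less price-elastic side of the market bears the larger share of a per-unit tax.

Buyers bear £10 per bottle; producers bear £24 per bottle.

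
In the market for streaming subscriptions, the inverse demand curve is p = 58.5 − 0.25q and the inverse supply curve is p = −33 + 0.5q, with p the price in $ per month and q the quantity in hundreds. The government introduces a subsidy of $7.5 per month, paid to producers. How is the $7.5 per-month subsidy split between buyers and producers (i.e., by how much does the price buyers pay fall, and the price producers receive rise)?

Rewrite in direct form: qd = 234 − 4p and qs = 2p + 66.
Before the subsidy: set 234 − 4p = 2p + 66 → p* = $28, q* = 122.
With a per-unit subsidy paid to producers, each receives p + 7.5 per unit sold, so supply becomes qs = 2(p + 7.5) + 66.
New equilibrium: buyers pay $25.5, producers receive $33, q = 132. (Wedge: pb − ps = −7.5.)
Gain to buyers: $2.5; to producers: $5. (They sum to $7.5.)

Buyers gain $2.5 per month; producers gain $5 per month.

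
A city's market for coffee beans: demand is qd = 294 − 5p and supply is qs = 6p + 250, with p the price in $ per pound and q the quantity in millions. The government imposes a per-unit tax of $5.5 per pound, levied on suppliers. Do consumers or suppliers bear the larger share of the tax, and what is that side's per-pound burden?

Without the tax, 294 − 5p = 6p + 250 gives 11p = 44, so p* = $4 and q* = 274.
With the tax collected from suppliers, supply shifts: qs = 6(p − 5.5) + 250.
New equilibrium: consumers pay $7, suppliers receive $1.5, q = 259. (Wedge: pb − ps = 5.5.)
Per-pound burden: consumers $3, suppliers $2.5.
Consumers take the larger share because demand is less price-elastic here (demand slope 5 vs supply slope 6).
The less price-elastic side of the market bears the larger share of a per-unit tax.

Consumers bear the larger share: $3 per pound.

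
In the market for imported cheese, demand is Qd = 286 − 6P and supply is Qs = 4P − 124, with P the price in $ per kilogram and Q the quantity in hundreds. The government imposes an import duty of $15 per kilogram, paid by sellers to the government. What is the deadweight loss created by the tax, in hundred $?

Deadweight loss = $270 hundred.

Before the tax: set 286 − 6P = 4P − 124 → P* = $41, Q* = 40.
With the tax collected from sellers, supply shifts: Qs = 4(P − 15) − 124.
Solving gives Q = 4 with consumers paying $47 and sellers receiving $32 (the $15 wedge).
Quantity falls by |ΔQ| = |40 − 4| = 36.
DWL = ½ · t · |ΔQ| = ½ · 15 · 36 = $270.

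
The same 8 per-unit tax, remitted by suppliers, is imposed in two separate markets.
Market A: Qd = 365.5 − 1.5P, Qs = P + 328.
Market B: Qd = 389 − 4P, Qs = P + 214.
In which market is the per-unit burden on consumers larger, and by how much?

Market A, by 1.6.

Market A: pre-tax P* = 15, Q* = 343; post-tax Q = 338.2; per-unit burden on consumers = 3.2.
Market B: pre-tax P* = 35, Q* = 249; post-tax Q = 242.6; per-unit burden on consumers = 1.6.
Difference: 3.2 vs 1.6 → market A is larger by 1.6.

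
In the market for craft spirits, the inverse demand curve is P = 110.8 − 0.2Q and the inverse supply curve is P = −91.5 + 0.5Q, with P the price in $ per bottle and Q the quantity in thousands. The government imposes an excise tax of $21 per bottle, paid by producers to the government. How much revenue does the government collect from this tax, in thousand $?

Tax revenue = $5439 thousand.

Rewrite in direct form: Qd = 554 − 5P and Qs = 2P + 183.
Without the tax, 554 − 5P = 2P + 183 gives 7P = 371, so P* = $53 and Q* = 289.
With the tax collected from producers, supply shifts: Qs = 2(P − 21) + 183.
Solving gives Q = 259 with consumers paying $59 and producers receiving $38 (the $21 wedge).
Revenue = t · Q = 21 · 259 = $5439.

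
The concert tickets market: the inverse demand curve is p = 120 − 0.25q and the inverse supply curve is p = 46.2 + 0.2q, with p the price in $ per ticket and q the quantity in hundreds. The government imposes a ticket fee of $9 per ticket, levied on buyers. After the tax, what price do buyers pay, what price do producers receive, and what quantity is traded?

Buyers pay $84; producers receive $75; quantity = 144.

Rewrite in direct form: qd = 480 − 4p and qs = 5p − 231.
Without the tax, 480 − 4p = 5p − 231 gives 9p = 711, so p* = $79 and q* = 164.
With the tax collected from buyers, demand (in seller-price terms) shifts: qd = 480 − 4(p + 9).
New equilibrium: buyers pay $84, producers receive $75, q = 144. (Wedge: pb − ps = 9.)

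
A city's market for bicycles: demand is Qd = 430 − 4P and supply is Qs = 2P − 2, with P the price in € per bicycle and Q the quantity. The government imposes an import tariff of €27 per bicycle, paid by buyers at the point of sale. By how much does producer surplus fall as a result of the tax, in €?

Producer surplus falls by €2232.

Before the tax: set 430 − 4P = 2P − 2 → P* = €72, Q* = 142.
With the tax collected from buyers, demand (in seller-price terms) shifts: Qd = 430 − 4(P + 27).
Solving gives Q = 106 with buyers paying €81 and producers receiving €54 (the €27 wedge).
ΔPS is the trapezoid between Q = 106 and Q = 142 of height €18: ½ · (142 + 106) · 18 = €2232.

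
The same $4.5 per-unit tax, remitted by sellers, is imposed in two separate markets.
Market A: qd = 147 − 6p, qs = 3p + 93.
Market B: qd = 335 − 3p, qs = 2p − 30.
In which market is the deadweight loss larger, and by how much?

Market A: pre-tax p* = $6, q* = 111; post-tax q = 102; deadweight loss = $20.25.
Market B: pre-tax p* = $73, q* = 116; post-tax q = 110.6; deadweight loss = $12.15.
Difference: $20.25 vs $12.15 → market A is larger by $8.1.

Market A, by $8.1.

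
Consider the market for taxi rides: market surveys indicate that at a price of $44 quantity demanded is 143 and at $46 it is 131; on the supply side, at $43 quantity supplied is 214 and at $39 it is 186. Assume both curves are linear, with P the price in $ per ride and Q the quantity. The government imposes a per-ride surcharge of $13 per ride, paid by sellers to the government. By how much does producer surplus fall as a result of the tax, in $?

Demand slope: (131 − 143)/(46 − 44) = -6, so Qd = 407 − 6P.
Supply slope: (186 − 214)/(39 − 43) = 7, so Qs = 7P − 87.
Without the tax, 407 − 6P = 7P − 87 gives 13P = 494, so P* = $38 and Q* = 179.
With the tax collected from sellers, supply shifts: Qs = 7(P − 13) − 87.
New equilibrium: buyers pay $45, sellers receive $32, Q = 137. (Wedge: Pb − Ps = 13.)
ΔPS is the trapezoid between Q = 137 and Q = 179 of height $6: ½ · (179 + 137) · 6 = $948.

Producer surplus falls by $948.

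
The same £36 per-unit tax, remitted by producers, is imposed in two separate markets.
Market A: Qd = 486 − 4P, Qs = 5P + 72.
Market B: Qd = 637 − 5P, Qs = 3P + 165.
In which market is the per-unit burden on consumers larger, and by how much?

Market A, by £6.5.

Market A: pre-tax P* = £46, Q* = 302; post-tax Q = 222; per-unit burden on consumers = £20.
Market B: pre-tax P* = £59, Q* = 342; post-tax Q = 274.5; per-unit burden on consumers = £13.5.
Difference: £20 vs £13.5 → market A is larger by £6.5.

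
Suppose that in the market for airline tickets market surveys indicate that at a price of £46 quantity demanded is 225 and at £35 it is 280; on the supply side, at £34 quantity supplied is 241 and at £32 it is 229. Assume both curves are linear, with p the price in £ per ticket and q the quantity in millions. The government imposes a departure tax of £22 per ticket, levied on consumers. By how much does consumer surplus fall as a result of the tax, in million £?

Demand slope: (280 − 225)/(35 − 46) = -5, so qd = 455 − 5p.
Supply slope: (229 − 241)/(32 − 34) = 6, so qs = 6p + 37.
Before the tax: set 455 − 5p = 6p + 37 → p* = £38, q* = 265.
With the tax collected from consumers, demand (in seller-price terms) shifts: qd = 455 − 5(p + 22).
Solving gives q = 205 with consumers paying £50 and sellers receiving £28 (the £22 wedge).
ΔCS is the trapezoid between Q = 205 and Q = 265 of height £12: ½ · (265 + 205) · 12 = £2820.

Consumer surplus falls by £2820 million.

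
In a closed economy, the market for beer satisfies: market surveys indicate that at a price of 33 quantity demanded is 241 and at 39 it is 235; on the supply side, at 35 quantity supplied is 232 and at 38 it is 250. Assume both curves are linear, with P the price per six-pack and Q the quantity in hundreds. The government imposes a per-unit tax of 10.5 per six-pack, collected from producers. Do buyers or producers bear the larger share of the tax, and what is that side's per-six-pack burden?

Buyers bear the larger share: 9 per six-pack.

Demand slope: (235 − 241)/(39 − 33) = -1, so Qd = 274 − P.
Supply slope: (250 − 232)/(38 − 35) = 6, so Qs = 6P + 22.
Before the tax: set 274 − P = 6P + 22 → P* = 36, Q* = 238.
With the tax collected from producers, supply shifts: Qs = 6(P − 10.5) + 22.
Solving gives Q = 229 with buyers paying 45 and producers receiving 34.5 (the 10.5 wedge).
Per-six-pack burden: buyers 9, producers 1.5.
Buyers take the larger share because demand is less price-elastic here (demand slope 1 vs supply slope 6).
The less price-elastic side of the market bears the larger share of a per-unit tax.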